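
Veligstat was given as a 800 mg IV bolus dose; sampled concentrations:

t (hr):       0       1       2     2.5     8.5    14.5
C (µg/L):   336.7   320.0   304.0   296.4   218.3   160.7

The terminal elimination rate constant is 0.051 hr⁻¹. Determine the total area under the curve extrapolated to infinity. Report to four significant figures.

AUC = 6623 µg/L·hr

Trapezoidal AUC_0→14.5:
  [0→1]: (336.7+320.0)/2 × 1 = 328.35
  [1→2]: (320.0+304.0)/2 × 1 = 312.0
  [2→2.5]: (304.0+296.4)/2 × 0.5 = 150.1
  [2.5→8.5]: (296.4+218.3)/2 × 6 = 1544.1
  [8.5→14.5]: (218.3+160.7)/2 × 6 = 1137.0
  Sum = 3471.55 µg/L·hr
Extrapolated tail: C_last / k_e = 160.7 / 0.051 = 3150.980
AUC_0→∞ = 3471.55 + 3150.980 = 6622.53 µg/L·hr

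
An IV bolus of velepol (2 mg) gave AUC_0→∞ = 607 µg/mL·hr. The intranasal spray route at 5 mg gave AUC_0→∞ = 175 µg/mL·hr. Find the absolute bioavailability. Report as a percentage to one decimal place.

F = (AUC_ev / D_ev) / (AUC_iv / D_iv)
  = (175/5) / (607/2)
  = 35 / 303.5 = 0.1153
  = 11.53%

F = 11.5%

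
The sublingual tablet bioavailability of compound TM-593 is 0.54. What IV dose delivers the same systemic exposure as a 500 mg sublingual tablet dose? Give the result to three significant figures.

Systemic exposure from an extravascular dose = F × D_ev, so the equivalent IV dose is F × D_ev.
D_iv = F × D_ev = 0.54 × 500 = 270 mg

D_iv = 270 mg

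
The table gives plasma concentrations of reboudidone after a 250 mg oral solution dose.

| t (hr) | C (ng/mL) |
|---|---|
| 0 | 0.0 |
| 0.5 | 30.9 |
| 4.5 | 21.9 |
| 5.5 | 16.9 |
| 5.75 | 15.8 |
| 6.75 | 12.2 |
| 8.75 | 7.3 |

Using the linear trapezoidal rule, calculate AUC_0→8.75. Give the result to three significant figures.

AUC = 170 ng/mL·hr

Trapezoidal AUC_0→8.75:
  [0→0.5]: (0.0+30.9)/2 × 0.5 = 7.725
  [0.5→4.5]: (30.9+21.9)/2 × 4 = 105.6
  [4.5→5.5]: (21.9+16.9)/2 × 1 = 19.4
  [5.5→5.75]: (16.9+15.8)/2 × 0.25 = 4.0875
  [5.75→6.75]: (15.8+12.2)/2 × 1 = 14.0
  [6.75→8.75]: (12.2+7.3)/2 × 2 = 19.5
  Sum = 170.3125 ng/mL·hr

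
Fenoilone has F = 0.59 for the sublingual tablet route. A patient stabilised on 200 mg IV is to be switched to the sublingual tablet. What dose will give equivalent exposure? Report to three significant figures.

For equal systemic exposure: F × D_ev = D_iv
D_ev = D_iv / F = 200 / 0.59 = 338.983 mg

D_sublingual = 339 mg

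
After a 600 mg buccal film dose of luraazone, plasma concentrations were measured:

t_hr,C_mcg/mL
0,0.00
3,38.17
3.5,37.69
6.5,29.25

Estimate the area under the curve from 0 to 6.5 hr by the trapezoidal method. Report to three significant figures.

Trapezoidal AUC_0→6.5:
  [0→3]: (0.00+38.17)/2 × 3 = 57.255
  [3→3.5]: (38.17+37.69)/2 × 0.5 = 18.965
  [3.5→6.5]: (37.69+29.25)/2 × 3 = 100.41
  Sum = 176.63 mcg/mL·hr

AUC = 177 mcg/mL·hr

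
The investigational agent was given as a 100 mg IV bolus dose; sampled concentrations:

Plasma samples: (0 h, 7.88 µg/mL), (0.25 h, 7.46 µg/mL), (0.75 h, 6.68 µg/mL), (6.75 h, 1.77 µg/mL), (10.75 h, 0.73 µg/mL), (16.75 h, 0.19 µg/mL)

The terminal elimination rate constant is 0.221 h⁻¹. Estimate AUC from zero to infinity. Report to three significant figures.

AUC = 39.4 µg/mL·h

Trapezoidal AUC_0→16.75:
  [0→0.25]: (7.88+7.46)/2 × 0.25 = 1.9175
  [0.25→0.75]: (7.46+6.68)/2 × 0.5 = 3.535
  [0.75→6.75]: (6.68+1.77)/2 × 6 = 25.35
  [6.75→10.75]: (1.77+0.73)/2 × 4 = 5.0
  [10.75→16.75]: (0.73+0.19)/2 × 6 = 2.76
  Sum = 38.5625 µg/mL·h
Extrapolated tail: C_last / k_e = 0.19 / 0.221 = 0.860
AUC_0→∞ = 38.5625 + 0.860 = 39.4225 µg/mL·h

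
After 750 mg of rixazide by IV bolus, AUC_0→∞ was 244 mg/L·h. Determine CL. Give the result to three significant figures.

CL = Dose_iv / AUC_0→∞
   = 750 / 244 = 3.07377 L/h

CL = 3.07 L/h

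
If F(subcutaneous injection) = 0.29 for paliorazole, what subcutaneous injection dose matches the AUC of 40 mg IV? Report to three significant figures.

D_subcutaneous = 138 mg

For equal systemic exposure: F × D_ev = D_iv
D_ev = D_iv / F = 40 / 0.29 = 137.931 mg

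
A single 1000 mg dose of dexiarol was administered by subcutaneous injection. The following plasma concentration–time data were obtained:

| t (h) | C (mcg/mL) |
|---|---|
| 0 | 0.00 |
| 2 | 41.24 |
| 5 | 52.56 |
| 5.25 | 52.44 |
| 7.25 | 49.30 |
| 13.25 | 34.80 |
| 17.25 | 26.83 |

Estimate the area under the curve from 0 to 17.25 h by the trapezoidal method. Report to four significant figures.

Trapezoidal AUC_0→17.25:
  [0→2]: (0.00+41.24)/2 × 2 = 41.24
  [2→5]: (41.24+52.56)/2 × 3 = 140.7
  [5→5.25]: (52.56+52.44)/2 × 0.25 = 13.125
  [5.25→7.25]: (52.44+49.30)/2 × 2 = 101.74
  [7.25→13.25]: (49.30+34.80)/2 × 6 = 252.3
  [13.25→17.25]: (34.80+26.83)/2 × 4 = 123.26
  Sum = 672.365 mcg/mL·h

AUC = 672.4 mcg/mL·h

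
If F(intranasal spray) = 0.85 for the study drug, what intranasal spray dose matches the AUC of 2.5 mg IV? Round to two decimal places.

D_intranasal = 2.94 mg

For equal systemic exposure: F × D_ev = D_iv
D_ev = D_iv / F = 2.5 / 0.85 = 2.94118 mg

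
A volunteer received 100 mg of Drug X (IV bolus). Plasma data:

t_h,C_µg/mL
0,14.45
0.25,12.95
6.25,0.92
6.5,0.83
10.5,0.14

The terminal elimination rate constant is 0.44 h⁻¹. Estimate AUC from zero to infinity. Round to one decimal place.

AUC = 47.5 µg/mL·h

Trapezoidal AUC_0→10.5:
  [0→0.25]: (14.45+12.95)/2 × 0.25 = 3.425
  [0.25→6.25]: (12.95+0.92)/2 × 6 = 41.61
  [6.25→6.5]: (0.92+0.83)/2 × 0.25 = 0.21875
  [6.5→10.5]: (0.83+0.14)/2 × 4 = 1.94
  Sum = 47.19375 µg/mL·h
Extrapolated tail: C_last / k_e = 0.14 / 0.44 = 0.318
AUC_0→∞ = 47.19375 + 0.318 = 47.51175 µg/mL·h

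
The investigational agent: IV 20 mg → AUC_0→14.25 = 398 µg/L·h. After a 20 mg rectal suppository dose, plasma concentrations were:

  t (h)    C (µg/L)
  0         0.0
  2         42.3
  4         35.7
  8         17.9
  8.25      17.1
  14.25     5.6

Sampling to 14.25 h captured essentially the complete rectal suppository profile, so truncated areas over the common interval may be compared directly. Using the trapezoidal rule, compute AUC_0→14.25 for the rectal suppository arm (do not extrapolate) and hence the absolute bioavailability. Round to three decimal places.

F = 0.754

Trapezoidal AUC_0→14.25 (rectal suppository):
  [0→2]: (0.0+42.3)/2 × 2 = 42.3
  [2→4]: (42.3+35.7)/2 × 2 = 78.0
  [4→8]: (35.7+17.9)/2 × 4 = 107.2
  [8→8.25]: (17.9+17.1)/2 × 0.25 = 4.375
  [8.25→14.25]: (17.1+5.6)/2 × 6 = 68.1
  Sum = 299.975 µg/L·h
F = (AUC_ev/D_ev)/(AUC_iv/D_iv) = (299.975/20)/(398/20) = 14.99875/19.9 = 0.7537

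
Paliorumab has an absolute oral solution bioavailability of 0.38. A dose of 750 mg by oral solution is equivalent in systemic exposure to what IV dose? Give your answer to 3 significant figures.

D_iv = 285 mg

Systemic exposure from an extravascular dose = F × D_ev, so the equivalent IV dose is F × D_ev.
D_iv = F × D_ev = 0.38 × 750 = 285 mg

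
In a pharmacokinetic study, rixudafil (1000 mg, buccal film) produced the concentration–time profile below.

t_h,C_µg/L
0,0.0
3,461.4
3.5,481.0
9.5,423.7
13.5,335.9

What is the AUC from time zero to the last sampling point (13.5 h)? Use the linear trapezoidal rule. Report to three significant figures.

AUC = 5160 µg/L·h

Trapezoidal AUC_0→13.5:
  [0→3]: (0.0+461.4)/2 × 3 = 692.1
  [3→3.5]: (461.4+481.0)/2 × 0.5 = 235.6
  [3.5→9.5]: (481.0+423.7)/2 × 6 = 2714.1
  [9.5→13.5]: (423.7+335.9)/2 × 4 = 1519.2
  Sum = 5161.0 µg/L·h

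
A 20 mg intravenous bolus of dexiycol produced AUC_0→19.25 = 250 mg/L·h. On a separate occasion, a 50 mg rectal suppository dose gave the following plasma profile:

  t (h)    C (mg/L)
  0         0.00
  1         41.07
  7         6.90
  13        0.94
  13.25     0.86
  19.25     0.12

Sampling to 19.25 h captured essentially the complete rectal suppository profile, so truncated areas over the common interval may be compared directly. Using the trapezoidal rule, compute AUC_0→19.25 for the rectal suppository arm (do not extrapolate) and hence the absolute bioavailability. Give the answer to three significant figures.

F = 0.306

Trapezoidal AUC_0→19.25 (rectal suppository):
  [0→1]: (0.00+41.07)/2 × 1 = 20.535
  [1→7]: (41.07+6.90)/2 × 6 = 143.91
  [7→13]: (6.90+0.94)/2 × 6 = 23.52
  [13→13.25]: (0.94+0.86)/2 × 0.25 = 0.225
  [13.25→19.25]: (0.86+0.12)/2 × 6 = 2.94
  Sum = 191.13 mg/L·h
F = (AUC_ev/D_ev)/(AUC_iv/D_iv) = (191.13/50)/(250/20) = 3.8226/12.5 = 0.3058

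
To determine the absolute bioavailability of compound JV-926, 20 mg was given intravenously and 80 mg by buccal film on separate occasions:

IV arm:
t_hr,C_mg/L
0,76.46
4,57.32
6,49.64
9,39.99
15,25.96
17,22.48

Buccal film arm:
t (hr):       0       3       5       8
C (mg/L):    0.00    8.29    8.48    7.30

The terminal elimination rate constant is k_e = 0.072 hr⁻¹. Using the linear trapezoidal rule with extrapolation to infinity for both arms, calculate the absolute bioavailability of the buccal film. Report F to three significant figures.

F = 0.0361

Trapezoidal AUC_0→17 (IV):
  [0→4]: (76.46+57.32)/2 × 4 = 267.56
  [4→6]: (57.32+49.64)/2 × 2 = 106.96
  [6→9]: (49.64+39.99)/2 × 3 = 134.445
  [9→15]: (39.99+25.96)/2 × 6 = 197.85
  [15→17]: (25.96+22.48)/2 × 2 = 48.44
  Sum = 755.255 mg/L·hr
IV tail: 22.48/0.072 = 312.222; AUC_iv,0→∞ = 755.255 + 312.222 = 1067.477 mg/L·hr
Trapezoidal AUC_0→8 (buccal film):
  [0→3]: (0.00+8.29)/2 × 3 = 12.435
  [3→5]: (8.29+8.48)/2 × 2 = 16.77
  [5→8]: (8.48+7.30)/2 × 3 = 23.67
  Sum = 52.875 mg/L·hr
buccal film tail: 7.30/0.072 = 101.389; AUC_ev,0→∞ = 52.875 + 101.389 = 154.264 mg/L·hr
F = (AUC_ev/D_ev)/(AUC_iv/D_iv) = (154.264/80)/(1067.477/20) = 1.9283/53.37385 = 0.0361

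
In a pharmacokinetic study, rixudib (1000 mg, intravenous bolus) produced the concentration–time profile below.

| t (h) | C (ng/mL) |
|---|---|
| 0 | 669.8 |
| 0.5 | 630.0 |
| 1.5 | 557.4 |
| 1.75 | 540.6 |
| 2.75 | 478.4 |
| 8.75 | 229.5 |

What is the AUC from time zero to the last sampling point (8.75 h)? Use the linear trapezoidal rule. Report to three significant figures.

AUC = 3690 ng/mL·h

Trapezoidal AUC_0→8.75:
  [0→0.5]: (669.8+630.0)/2 × 0.5 = 324.95
  [0.5→1.5]: (630.0+557.4)/2 × 1 = 593.7
  [1.5→1.75]: (557.4+540.6)/2 × 0.25 = 137.25
  [1.75→2.75]: (540.6+478.4)/2 × 1 = 509.5
  [2.75→8.75]: (478.4+229.5)/2 × 6 = 2123.7
  Sum = 3689.1 ng/mL·h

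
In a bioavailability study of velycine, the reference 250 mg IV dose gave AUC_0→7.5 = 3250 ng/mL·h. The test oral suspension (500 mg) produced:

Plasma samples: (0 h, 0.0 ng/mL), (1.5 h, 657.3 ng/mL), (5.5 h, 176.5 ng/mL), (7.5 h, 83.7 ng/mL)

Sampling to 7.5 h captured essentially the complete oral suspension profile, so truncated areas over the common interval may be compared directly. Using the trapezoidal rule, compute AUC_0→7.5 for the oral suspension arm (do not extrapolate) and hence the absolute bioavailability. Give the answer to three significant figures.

Trapezoidal AUC_0→7.5 (oral suspension):
  [0→1.5]: (0.0+657.3)/2 × 1.5 = 492.975
  [1.5→5.5]: (657.3+176.5)/2 × 4 = 1667.6
  [5.5→7.5]: (176.5+83.7)/2 × 2 = 260.2
  Sum = 2420.775 ng/mL·h
F = (AUC_ev/D_ev)/(AUC_iv/D_iv) = (2420.775/500)/(3250/250) = 4.84155/13 = 0.3724

F = 0.372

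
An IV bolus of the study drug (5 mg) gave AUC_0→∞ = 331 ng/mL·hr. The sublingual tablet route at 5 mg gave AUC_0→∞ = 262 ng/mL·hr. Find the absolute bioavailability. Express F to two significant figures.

F = 0.79

F = (AUC_ev / D_ev) / (AUC_iv / D_iv)
  = (262/5) / (331/5)
  = 52.4 / 66.2 = 0.7915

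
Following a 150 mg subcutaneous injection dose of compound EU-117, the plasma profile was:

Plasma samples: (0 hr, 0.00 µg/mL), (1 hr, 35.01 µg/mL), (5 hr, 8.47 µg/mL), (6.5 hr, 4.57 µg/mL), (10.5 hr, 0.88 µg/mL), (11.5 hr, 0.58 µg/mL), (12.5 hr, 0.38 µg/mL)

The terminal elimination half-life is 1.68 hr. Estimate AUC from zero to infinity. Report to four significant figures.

AUC = 127.3 µg/mL·hr

Trapezoidal AUC_0→12.5:
  [0→1]: (0.00+35.01)/2 × 1 = 17.505
  [1→5]: (35.01+8.47)/2 × 4 = 86.96
  [5→6.5]: (8.47+4.57)/2 × 1.5 = 9.78
  [6.5→10.5]: (4.57+0.88)/2 × 4 = 10.9
  [10.5→11.5]: (0.88+0.58)/2 × 1 = 0.73
  [11.5→12.5]: (0.58+0.38)/2 × 1 = 0.48
  Sum = 126.355 µg/mL·hr
k_e = ln2 / t½ = 0.693147 / 1.68 = 0.4126 hr^-1
Extrapolated tail: C_last / k_e = 0.38 / 0.4126 = 0.921
AUC_0→∞ = 126.355 + 0.921 = 127.276 µg/mL·hr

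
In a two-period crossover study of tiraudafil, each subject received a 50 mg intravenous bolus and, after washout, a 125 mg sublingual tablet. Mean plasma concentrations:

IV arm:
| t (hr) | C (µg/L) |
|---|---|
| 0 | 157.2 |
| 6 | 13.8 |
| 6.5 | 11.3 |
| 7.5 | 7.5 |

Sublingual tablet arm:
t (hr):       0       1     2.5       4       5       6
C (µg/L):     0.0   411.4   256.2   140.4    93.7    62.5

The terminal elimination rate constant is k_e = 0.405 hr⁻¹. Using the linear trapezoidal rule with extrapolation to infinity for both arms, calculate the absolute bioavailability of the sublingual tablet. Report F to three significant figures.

F = 0.989

Trapezoidal AUC_0→7.5 (IV):
  [0→6]: (157.2+13.8)/2 × 6 = 513.0
  [6→6.5]: (13.8+11.3)/2 × 0.5 = 6.275
  [6.5→7.5]: (11.3+7.5)/2 × 1 = 9.4
  Sum = 528.675 µg/L·hr
IV tail: 7.5/0.405 = 18.519; AUC_iv,0→∞ = 528.675 + 18.519 = 547.194 µg/L·hr
Trapezoidal AUC_0→6 (sublingual tablet):
  [0→1]: (0.0+411.4)/2 × 1 = 205.7
  [1→2.5]: (411.4+256.2)/2 × 1.5 = 500.7
  [2.5→4]: (256.2+140.4)/2 × 1.5 = 297.45
  [4→5]: (140.4+93.7)/2 × 1 = 117.05
  [5→6]: (93.7+62.5)/2 × 1 = 78.1
  Sum = 1199.0 µg/L·hr
sublingual tablet tail: 62.5/0.405 = 154.321; AUC_ev,0→∞ = 1199.0 + 154.321 = 1353.321 µg/L·hr
F = (AUC_ev/D_ev)/(AUC_iv/D_iv) = (1353.321/125)/(547.194/50) = 10.826568/10.94388 = 0.9893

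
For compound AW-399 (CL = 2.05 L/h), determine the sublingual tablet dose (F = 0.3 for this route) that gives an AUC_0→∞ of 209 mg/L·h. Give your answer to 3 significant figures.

Dose = 1430 mg

Dose = CL × AUC_0→∞ / F
     = 2.05 × 209 / 0.3 = 1428.17 mg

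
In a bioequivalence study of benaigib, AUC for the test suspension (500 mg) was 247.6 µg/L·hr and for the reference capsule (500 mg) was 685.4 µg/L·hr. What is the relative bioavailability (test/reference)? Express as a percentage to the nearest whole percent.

F_rel = (AUC_test/D_test) / (AUC_ref/D_ref)
      = (247.6/500) / (685.4/500)
      = 0.4952 / 1.3708 = 0.3612 = 36.12%

F_rel = 36%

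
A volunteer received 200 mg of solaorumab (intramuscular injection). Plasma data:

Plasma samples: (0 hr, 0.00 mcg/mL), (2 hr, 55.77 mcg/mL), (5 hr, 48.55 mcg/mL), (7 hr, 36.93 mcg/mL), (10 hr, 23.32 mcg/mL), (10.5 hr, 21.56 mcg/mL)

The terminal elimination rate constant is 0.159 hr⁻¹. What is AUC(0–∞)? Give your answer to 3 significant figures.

Trapezoidal AUC_0→10.5:
  [0→2]: (0.00+55.77)/2 × 2 = 55.77
  [2→5]: (55.77+48.55)/2 × 3 = 156.48
  [5→7]: (48.55+36.93)/2 × 2 = 85.48
  [7→10]: (36.93+23.32)/2 × 3 = 90.375
  [10→10.5]: (23.32+21.56)/2 × 0.5 = 11.22
  Sum = 399.325 mcg/mL·hr
Extrapolated tail: C_last / k_e = 21.56 / 0.159 = 135.597
AUC_0→∞ = 399.325 + 135.597 = 534.922 mcg/mL·hr

AUC = 535 mcg/mL·hr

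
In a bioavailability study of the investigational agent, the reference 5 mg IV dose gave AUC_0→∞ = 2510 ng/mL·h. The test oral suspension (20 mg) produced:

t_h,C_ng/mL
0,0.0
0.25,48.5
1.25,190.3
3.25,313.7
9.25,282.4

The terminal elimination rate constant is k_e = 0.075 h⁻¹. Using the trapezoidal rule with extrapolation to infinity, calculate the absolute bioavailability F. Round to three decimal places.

F = 0.616

Trapezoidal AUC_0→9.25 (oral suspension):
  [0→0.25]: (0.0+48.5)/2 × 0.25 = 6.0625
  [0.25→1.25]: (48.5+190.3)/2 × 1 = 119.4
  [1.25→3.25]: (190.3+313.7)/2 × 2 = 504.0
  [3.25→9.25]: (313.7+282.4)/2 × 6 = 1788.3
  Sum = 2417.7625 ng/mL·h
Tail: C_last/k_e = 282.4/0.075 = 3765.333
AUC_0→∞ (oral suspension) = 2417.7625 + 3765.333 = 6183.0955 ng/mL·h
F = (AUC_ev/D_ev)/(AUC_iv/D_iv) = (6183.0955/20)/(2510/5) = 309.155/502 = 0.6158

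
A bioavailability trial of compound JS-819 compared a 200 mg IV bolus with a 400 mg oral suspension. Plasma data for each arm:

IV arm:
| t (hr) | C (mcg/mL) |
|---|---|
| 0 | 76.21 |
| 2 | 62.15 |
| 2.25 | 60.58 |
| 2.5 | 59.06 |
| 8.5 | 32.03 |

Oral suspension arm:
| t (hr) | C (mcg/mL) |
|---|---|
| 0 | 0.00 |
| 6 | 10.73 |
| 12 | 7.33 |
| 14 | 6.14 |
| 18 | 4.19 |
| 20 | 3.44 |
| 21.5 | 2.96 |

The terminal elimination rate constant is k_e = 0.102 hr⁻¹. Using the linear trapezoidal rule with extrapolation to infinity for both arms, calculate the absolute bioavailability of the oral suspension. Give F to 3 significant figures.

Trapezoidal AUC_0→8.5 (IV):
  [0→2]: (76.21+62.15)/2 × 2 = 138.36
  [2→2.25]: (62.15+60.58)/2 × 0.25 = 15.34125
  [2.25→2.5]: (60.58+59.06)/2 × 0.25 = 14.955
  [2.5→8.5]: (59.06+32.03)/2 × 6 = 273.27
  Sum = 441.92625 mcg/mL·hr
IV tail: 32.03/0.102 = 314.020; AUC_iv,0→∞ = 441.92625 + 314.020 = 755.94625 mcg/mL·hr
Trapezoidal AUC_0→21.5 (oral suspension):
  [0→6]: (0.00+10.73)/2 × 6 = 32.19
  [6→12]: (10.73+7.33)/2 × 6 = 54.18
  [12→14]: (7.33+6.14)/2 × 2 = 13.47
  [14→18]: (6.14+4.19)/2 × 4 = 20.66
  [18→20]: (4.19+3.44)/2 × 2 = 7.63
  [20→21.5]: (3.44+2.96)/2 × 1.5 = 4.8
  Sum = 132.93 mcg/mL·hr
oral suspension tail: 2.96/0.102 = 29.020; AUC_ev,0→∞ = 132.93 + 29.020 = 161.95 mcg/mL·hr
F = (AUC_ev/D_ev)/(AUC_iv/D_iv) = (161.95/400)/(755.94625/200) = 0.404875/3.77973 = 0.1071

F = 0.107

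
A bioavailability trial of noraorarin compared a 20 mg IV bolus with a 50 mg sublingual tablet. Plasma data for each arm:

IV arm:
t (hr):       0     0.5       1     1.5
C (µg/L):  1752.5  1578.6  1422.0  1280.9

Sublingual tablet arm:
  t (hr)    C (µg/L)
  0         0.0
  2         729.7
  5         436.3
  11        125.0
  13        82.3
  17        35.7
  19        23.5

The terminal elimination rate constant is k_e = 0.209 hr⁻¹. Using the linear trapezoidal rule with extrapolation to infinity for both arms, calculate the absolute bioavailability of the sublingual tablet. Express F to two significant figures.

Trapezoidal AUC_0→1.5 (IV):
  [0→0.5]: (1752.5+1578.6)/2 × 0.5 = 832.775
  [0.5→1]: (1578.6+1422.0)/2 × 0.5 = 750.15
  [1→1.5]: (1422.0+1280.9)/2 × 0.5 = 675.725
  Sum = 2258.65 µg/L·hr
IV tail: 1280.9/0.209 = 6128.708; AUC_iv,0→∞ = 2258.65 + 6128.708 = 8387.358 µg/L·hr
Trapezoidal AUC_0→19 (sublingual tablet):
  [0→2]: (0.0+729.7)/2 × 2 = 729.7
  [2→5]: (729.7+436.3)/2 × 3 = 1749.0
  [5→11]: (436.3+125.0)/2 × 6 = 1683.9
  [11→13]: (125.0+82.3)/2 × 2 = 207.3
  [13→17]: (82.3+35.7)/2 × 4 = 236.0
  [17→19]: (35.7+23.5)/2 × 2 = 59.2
  Sum = 4665.1 µg/L·hr
sublingual tablet tail: 23.5/0.209 = 112.440; AUC_ev,0→∞ = 4665.1 + 112.440 = 4777.54 µg/L·hr
F = (AUC_ev/D_ev)/(AUC_iv/D_iv) = (4777.54/50)/(8387.358/20) = 95.5508/419.3679 = 0.2278

F = 0.23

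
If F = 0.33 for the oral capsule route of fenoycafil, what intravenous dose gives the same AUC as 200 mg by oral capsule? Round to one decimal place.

Systemic exposure from an extravascular dose = F × D_ev, so the equivalent IV dose is F × D_ev.
D_iv = F × D_ev = 0.33 × 200 = 66 mg

D_iv = 66.0 mg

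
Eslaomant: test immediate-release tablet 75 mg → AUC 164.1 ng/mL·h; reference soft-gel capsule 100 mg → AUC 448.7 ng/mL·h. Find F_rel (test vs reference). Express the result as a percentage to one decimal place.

F_rel = 48.8%

F_rel = (AUC_test/D_test) / (AUC_ref/D_ref)
      = (164.1/75) / (448.7/100)
      = 2.188 / 4.487 = 0.4876 = 48.76%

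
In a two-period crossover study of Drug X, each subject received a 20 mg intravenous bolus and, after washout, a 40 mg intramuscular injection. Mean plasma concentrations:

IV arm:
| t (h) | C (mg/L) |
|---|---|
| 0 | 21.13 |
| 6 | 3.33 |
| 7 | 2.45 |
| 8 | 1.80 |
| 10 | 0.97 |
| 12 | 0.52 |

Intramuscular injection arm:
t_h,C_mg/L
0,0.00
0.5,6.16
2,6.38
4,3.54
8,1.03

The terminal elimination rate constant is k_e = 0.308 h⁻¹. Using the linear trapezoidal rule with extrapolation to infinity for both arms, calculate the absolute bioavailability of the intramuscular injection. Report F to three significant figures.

F = 0.198

Trapezoidal AUC_0→12 (IV):
  [0→6]: (21.13+3.33)/2 × 6 = 73.38
  [6→7]: (3.33+2.45)/2 × 1 = 2.89
  [7→8]: (2.45+1.80)/2 × 1 = 2.125
  [8→10]: (1.80+0.97)/2 × 2 = 2.77
  [10→12]: (0.97+0.52)/2 × 2 = 1.49
  Sum = 82.655 mg/L·h
IV tail: 0.52/0.308 = 1.688; AUC_iv,0→∞ = 82.655 + 1.688 = 84.343 mg/L·h
Trapezoidal AUC_0→8 (intramuscular injection):
  [0→0.5]: (0.00+6.16)/2 × 0.5 = 1.54
  [0.5→2]: (6.16+6.38)/2 × 1.5 = 9.405
  [2→4]: (6.38+3.54)/2 × 2 = 9.92
  [4→8]: (3.54+1.03)/2 × 4 = 9.14
  Sum = 30.005 mg/L·h
intramuscular injection tail: 1.03/0.308 = 3.344; AUC_ev,0→∞ = 30.005 + 3.344 = 33.349 mg/L·h
F = (AUC_ev/D_ev)/(AUC_iv/D_iv) = (33.349/40)/(84.343/20) = 0.833725/4.21715 = 0.1977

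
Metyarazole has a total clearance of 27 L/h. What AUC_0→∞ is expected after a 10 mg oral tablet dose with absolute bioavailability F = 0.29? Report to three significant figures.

AUC = 0.107 mg/L·h

AUC_0→∞ = F × Dose / CL
        = 0.29 × 10 / 27 = 0.107407 mg/L·h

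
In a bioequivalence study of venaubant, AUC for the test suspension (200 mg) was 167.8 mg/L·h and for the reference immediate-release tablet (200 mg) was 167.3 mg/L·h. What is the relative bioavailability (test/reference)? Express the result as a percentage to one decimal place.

F_rel = 100.3%

F_rel = (AUC_test/D_test) / (AUC_ref/D_ref)
      = (167.8/200) / (167.3/200)
      = 0.839 / 0.8365 = 1.0030 = 100.30%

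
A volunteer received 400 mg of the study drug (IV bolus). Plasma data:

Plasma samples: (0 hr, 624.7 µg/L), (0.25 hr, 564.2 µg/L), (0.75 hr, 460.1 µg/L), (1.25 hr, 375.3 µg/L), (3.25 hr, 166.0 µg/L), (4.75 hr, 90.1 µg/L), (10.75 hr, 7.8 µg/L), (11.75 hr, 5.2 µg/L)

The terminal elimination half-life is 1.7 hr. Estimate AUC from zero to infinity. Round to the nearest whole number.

AUC = 1660 µg/L·hr

Trapezoidal AUC_0→11.75:
  [0→0.25]: (624.7+564.2)/2 × 0.25 = 148.6125
  [0.25→0.75]: (564.2+460.1)/2 × 0.5 = 256.075
  [0.75→1.25]: (460.1+375.3)/2 × 0.5 = 208.85
  [1.25→3.25]: (375.3+166.0)/2 × 2 = 541.3
  [3.25→4.75]: (166.0+90.1)/2 × 1.5 = 192.075
  [4.75→10.75]: (90.1+7.8)/2 × 6 = 293.7
  [10.75→11.75]: (7.8+5.2)/2 × 1 = 6.5
  Sum = 1647.1125 µg/L·hr
k_e = ln2 / t½ = 0.693147 / 1.7 = 0.4077 hr^-1
Extrapolated tail: C_last / k_e = 5.2 / 0.4077 = 12.754
AUC_0→∞ = 1647.1125 + 12.754 = 1659.8665 µg/L·hr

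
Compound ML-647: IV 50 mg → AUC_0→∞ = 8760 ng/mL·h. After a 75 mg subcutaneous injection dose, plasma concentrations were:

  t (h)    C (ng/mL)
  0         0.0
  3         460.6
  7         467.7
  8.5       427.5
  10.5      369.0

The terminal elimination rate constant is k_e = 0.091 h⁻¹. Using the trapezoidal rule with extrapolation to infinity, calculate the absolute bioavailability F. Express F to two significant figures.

Trapezoidal AUC_0→10.5 (subcutaneous injection):
  [0→3]: (0.0+460.6)/2 × 3 = 690.9
  [3→7]: (460.6+467.7)/2 × 4 = 1856.6
  [7→8.5]: (467.7+427.5)/2 × 1.5 = 671.4
  [8.5→10.5]: (427.5+369.0)/2 × 2 = 796.5
  Sum = 4015.4 ng/mL·h
Tail: C_last/k_e = 369.0/0.091 = 4054.945
AUC_0→∞ (subcutaneous injection) = 4015.4 + 4054.945 = 8070.345 ng/mL·h
F = (AUC_ev/D_ev)/(AUC_iv/D_iv) = (8070.345/75)/(8760/50) = 107.6046/175.2 = 0.6142

F = 0.61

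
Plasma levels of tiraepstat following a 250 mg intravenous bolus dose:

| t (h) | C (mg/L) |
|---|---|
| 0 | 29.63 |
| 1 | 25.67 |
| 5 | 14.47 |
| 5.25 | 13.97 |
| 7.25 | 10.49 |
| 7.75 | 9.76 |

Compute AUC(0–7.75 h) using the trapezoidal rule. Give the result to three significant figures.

Trapezoidal AUC_0→7.75:
  [0→1]: (29.63+25.67)/2 × 1 = 27.65
  [1→5]: (25.67+14.47)/2 × 4 = 80.28
  [5→5.25]: (14.47+13.97)/2 × 0.25 = 3.555
  [5.25→7.25]: (13.97+10.49)/2 × 2 = 24.46
  [7.25→7.75]: (10.49+9.76)/2 × 0.5 = 5.0625
  Sum = 141.0075 mg/L·h

AUC = 141 mg/L·h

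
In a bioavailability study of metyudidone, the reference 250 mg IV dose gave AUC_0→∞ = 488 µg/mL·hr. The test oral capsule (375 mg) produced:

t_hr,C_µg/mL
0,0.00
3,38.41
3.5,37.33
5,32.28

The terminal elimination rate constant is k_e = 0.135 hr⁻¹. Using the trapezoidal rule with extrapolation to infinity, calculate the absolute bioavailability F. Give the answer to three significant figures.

F = 0.503

Trapezoidal AUC_0→5 (oral capsule):
  [0→3]: (0.00+38.41)/2 × 3 = 57.615
  [3→3.5]: (38.41+37.33)/2 × 0.5 = 18.935
  [3.5→5]: (37.33+32.28)/2 × 1.5 = 52.2075
  Sum = 128.7575 µg/mL·hr
Tail: C_last/k_e = 32.28/0.135 = 239.111
AUC_0→∞ (oral capsule) = 128.7575 + 239.111 = 367.8685 µg/mL·hr
F = (AUC_ev/D_ev)/(AUC_iv/D_iv) = (367.8685/375)/(488/250) = 0.980983/1.952 = 0.5026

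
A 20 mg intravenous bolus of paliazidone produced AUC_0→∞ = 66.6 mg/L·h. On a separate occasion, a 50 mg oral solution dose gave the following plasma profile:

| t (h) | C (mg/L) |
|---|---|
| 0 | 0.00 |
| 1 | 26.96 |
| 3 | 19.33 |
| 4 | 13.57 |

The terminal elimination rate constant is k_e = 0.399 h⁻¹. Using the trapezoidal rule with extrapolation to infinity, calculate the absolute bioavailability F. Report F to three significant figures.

Trapezoidal AUC_0→4 (oral solution):
  [0→1]: (0.00+26.96)/2 × 1 = 13.48
  [1→3]: (26.96+19.33)/2 × 2 = 46.29
  [3→4]: (19.33+13.57)/2 × 1 = 16.45
  Sum = 76.22 mg/L·h
Tail: C_last/k_e = 13.57/0.399 = 34.010
AUC_0→∞ (oral solution) = 76.22 + 34.010 = 110.23 mg/L·h
F = (AUC_ev/D_ev)/(AUC_iv/D_iv) = (110.23/50)/(66.6/20) = 2.2046/3.33 = 0.6620

F = 0.662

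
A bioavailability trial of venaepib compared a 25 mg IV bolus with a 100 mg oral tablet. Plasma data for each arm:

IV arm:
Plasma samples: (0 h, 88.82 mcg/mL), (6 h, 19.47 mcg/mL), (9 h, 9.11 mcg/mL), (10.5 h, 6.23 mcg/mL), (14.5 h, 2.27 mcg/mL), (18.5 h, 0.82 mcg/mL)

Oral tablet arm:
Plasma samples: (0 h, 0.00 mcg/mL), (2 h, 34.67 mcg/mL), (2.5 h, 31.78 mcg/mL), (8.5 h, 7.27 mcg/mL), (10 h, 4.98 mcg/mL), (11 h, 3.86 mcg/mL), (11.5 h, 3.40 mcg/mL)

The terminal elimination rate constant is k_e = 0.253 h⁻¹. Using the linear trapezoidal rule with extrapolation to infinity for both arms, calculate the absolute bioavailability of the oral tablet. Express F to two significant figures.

F = 0.12

Trapezoidal AUC_0→18.5 (IV):
  [0→6]: (88.82+19.47)/2 × 6 = 324.87
  [6→9]: (19.47+9.11)/2 × 3 = 42.87
  [9→10.5]: (9.11+6.23)/2 × 1.5 = 11.505
  [10.5→14.5]: (6.23+2.27)/2 × 4 = 17.0
  [14.5→18.5]: (2.27+0.82)/2 × 4 = 6.18
  Sum = 402.425 mcg/mL·h
IV tail: 0.82/0.253 = 3.241; AUC_iv,0→∞ = 402.425 + 3.241 = 405.666 mcg/mL·h
Trapezoidal AUC_0→11.5 (oral tablet):
  [0→2]: (0.00+34.67)/2 × 2 = 34.67
  [2→2.5]: (34.67+31.78)/2 × 0.5 = 16.6125
  [2.5→8.5]: (31.78+7.27)/2 × 6 = 117.15
  [8.5→10]: (7.27+4.98)/2 × 1.5 = 9.1875
  [10→11]: (4.98+3.86)/2 × 1 = 4.42
  [11→11.5]: (3.86+3.40)/2 × 0.5 = 1.815
  Sum = 183.855 mcg/mL·h
oral tablet tail: 3.40/0.253 = 13.439; AUC_ev,0→∞ = 183.855 + 13.439 = 197.294 mcg/mL·h
F = (AUC_ev/D_ev)/(AUC_iv/D_iv) = (197.294/100)/(405.666/25) = 1.97294/16.22664 = 0.1216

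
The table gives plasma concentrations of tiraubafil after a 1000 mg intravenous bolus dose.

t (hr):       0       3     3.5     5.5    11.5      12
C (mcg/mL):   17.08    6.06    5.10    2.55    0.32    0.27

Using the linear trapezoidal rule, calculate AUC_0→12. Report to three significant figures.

AUC = 53.9 mcg/mL·hr

Trapezoidal AUC_0→12:
  [0→3]: (17.08+6.06)/2 × 3 = 34.71
  [3→3.5]: (6.06+5.10)/2 × 0.5 = 2.79
  [3.5→5.5]: (5.10+2.55)/2 × 2 = 7.65
  [5.5→11.5]: (2.55+0.32)/2 × 6 = 8.61
  [11.5→12]: (0.32+0.27)/2 × 0.5 = 0.1475
  Sum = 53.9075 mcg/mL·hr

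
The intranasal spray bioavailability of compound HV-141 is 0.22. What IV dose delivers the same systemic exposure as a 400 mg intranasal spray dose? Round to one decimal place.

D_iv = 88.0 mg

Systemic exposure from an extravascular dose = F × D_ev, so the equivalent IV dose is F × D_ev.
D_iv = F × D_ev = 0.22 × 400 = 88 mg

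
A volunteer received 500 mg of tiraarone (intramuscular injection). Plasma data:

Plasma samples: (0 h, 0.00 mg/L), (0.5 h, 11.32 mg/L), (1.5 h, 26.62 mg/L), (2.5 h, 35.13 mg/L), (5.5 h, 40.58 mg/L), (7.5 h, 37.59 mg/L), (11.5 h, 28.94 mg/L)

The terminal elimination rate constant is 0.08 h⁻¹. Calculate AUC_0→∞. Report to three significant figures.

Trapezoidal AUC_0→11.5:
  [0→0.5]: (0.00+11.32)/2 × 0.5 = 2.83
  [0.5→1.5]: (11.32+26.62)/2 × 1 = 18.97
  [1.5→2.5]: (26.62+35.13)/2 × 1 = 30.875
  [2.5→5.5]: (35.13+40.58)/2 × 3 = 113.565
  [5.5→7.5]: (40.58+37.59)/2 × 2 = 78.17
  [7.5→11.5]: (37.59+28.94)/2 × 4 = 133.06
  Sum = 377.47 mg/L·h
Extrapolated tail: C_last / k_e = 28.94 / 0.08 = 361.750
AUC_0→∞ = 377.47 + 361.750 = 739.22 mg/L·h

AUC = 739 mg/L·h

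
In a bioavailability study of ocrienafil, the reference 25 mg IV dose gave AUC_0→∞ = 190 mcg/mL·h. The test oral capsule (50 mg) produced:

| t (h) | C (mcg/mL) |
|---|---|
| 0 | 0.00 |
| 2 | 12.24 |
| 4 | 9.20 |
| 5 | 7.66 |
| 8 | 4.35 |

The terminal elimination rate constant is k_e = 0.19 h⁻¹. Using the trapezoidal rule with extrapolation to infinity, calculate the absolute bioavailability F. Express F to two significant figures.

Trapezoidal AUC_0→8 (oral capsule):
  [0→2]: (0.00+12.24)/2 × 2 = 12.24
  [2→4]: (12.24+9.20)/2 × 2 = 21.44
  [4→5]: (9.20+7.66)/2 × 1 = 8.43
  [5→8]: (7.66+4.35)/2 × 3 = 18.015
  Sum = 60.125 mcg/mL·h
Tail: C_last/k_e = 4.35/0.19 = 22.895
AUC_0→∞ (oral capsule) = 60.125 + 22.895 = 83.02 mcg/mL·h
F = (AUC_ev/D_ev)/(AUC_iv/D_iv) = (83.02/50)/(190/25) = 1.6604/7.6 = 0.2185

F = 0.22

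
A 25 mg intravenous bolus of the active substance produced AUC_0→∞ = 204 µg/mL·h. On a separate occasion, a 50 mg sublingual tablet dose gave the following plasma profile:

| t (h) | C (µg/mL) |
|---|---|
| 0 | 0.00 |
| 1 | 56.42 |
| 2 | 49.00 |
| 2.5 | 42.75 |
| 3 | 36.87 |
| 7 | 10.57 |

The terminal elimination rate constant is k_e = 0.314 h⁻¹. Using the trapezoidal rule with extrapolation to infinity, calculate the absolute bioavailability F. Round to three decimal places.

F = 0.618

Trapezoidal AUC_0→7 (sublingual tablet):
  [0→1]: (0.00+56.42)/2 × 1 = 28.21
  [1→2]: (56.42+49.00)/2 × 1 = 52.71
  [2→2.5]: (49.00+42.75)/2 × 0.5 = 22.9375
  [2.5→3]: (42.75+36.87)/2 × 0.5 = 19.905
  [3→7]: (36.87+10.57)/2 × 4 = 94.88
  Sum = 218.6425 µg/mL·h
Tail: C_last/k_e = 10.57/0.314 = 33.662
AUC_0→∞ (sublingual tablet) = 218.6425 + 33.662 = 252.3045 µg/mL·h
F = (AUC_ev/D_ev)/(AUC_iv/D_iv) = (252.3045/50)/(204/25) = 5.04609/8.16 = 0.6184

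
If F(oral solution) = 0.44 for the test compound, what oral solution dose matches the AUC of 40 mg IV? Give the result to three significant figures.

For equal systemic exposure: F × D_ev = D_iv
D_ev = D_iv / F = 40 / 0.44 = 90.9091 mg

D_oral = 90.9 mg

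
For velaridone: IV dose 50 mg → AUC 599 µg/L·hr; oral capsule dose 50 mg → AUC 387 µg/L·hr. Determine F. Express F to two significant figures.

F = (AUC_ev / D_ev) / (AUC_iv / D_iv)
  = (387/50) / (599/50)
  = 7.74 / 11.98 = 0.6461

F = 0.65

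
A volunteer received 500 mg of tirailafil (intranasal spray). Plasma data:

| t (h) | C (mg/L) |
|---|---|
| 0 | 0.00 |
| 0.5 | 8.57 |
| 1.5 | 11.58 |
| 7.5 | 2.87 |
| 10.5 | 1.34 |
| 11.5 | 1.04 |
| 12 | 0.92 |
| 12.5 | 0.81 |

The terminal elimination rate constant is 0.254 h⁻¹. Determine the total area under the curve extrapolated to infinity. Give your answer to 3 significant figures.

AUC = 67.2 mg/L·h

Trapezoidal AUC_0→12.5:
  [0→0.5]: (0.00+8.57)/2 × 0.5 = 2.1425
  [0.5→1.5]: (8.57+11.58)/2 × 1 = 10.075
  [1.5→7.5]: (11.58+2.87)/2 × 6 = 43.35
  [7.5→10.5]: (2.87+1.34)/2 × 3 = 6.315
  [10.5→11.5]: (1.34+1.04)/2 × 1 = 1.19
  [11.5→12]: (1.04+0.92)/2 × 0.5 = 0.49
  [12→12.5]: (0.92+0.81)/2 × 0.5 = 0.4325
  Sum = 63.995 mg/L·h
Extrapolated tail: C_last / k_e = 0.81 / 0.254 = 3.189
AUC_0→∞ = 63.995 + 3.189 = 67.184 mg/L·h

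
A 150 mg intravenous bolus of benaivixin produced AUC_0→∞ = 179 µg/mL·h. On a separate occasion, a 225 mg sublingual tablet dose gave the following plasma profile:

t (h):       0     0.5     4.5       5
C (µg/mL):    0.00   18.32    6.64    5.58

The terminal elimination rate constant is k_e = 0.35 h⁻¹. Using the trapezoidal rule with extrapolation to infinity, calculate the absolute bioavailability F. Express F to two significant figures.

F = 0.27

Trapezoidal AUC_0→5 (sublingual tablet):
  [0→0.5]: (0.00+18.32)/2 × 0.5 = 4.58
  [0.5→4.5]: (18.32+6.64)/2 × 4 = 49.92
  [4.5→5]: (6.64+5.58)/2 × 0.5 = 3.055
  Sum = 57.555 µg/mL·h
Tail: C_last/k_e = 5.58/0.35 = 15.943
AUC_0→∞ (sublingual tablet) = 57.555 + 15.943 = 73.498 µg/mL·h
F = (AUC_ev/D_ev)/(AUC_iv/D_iv) = (73.498/225)/(179/150) = 0.326658/1.19333 = 0.2737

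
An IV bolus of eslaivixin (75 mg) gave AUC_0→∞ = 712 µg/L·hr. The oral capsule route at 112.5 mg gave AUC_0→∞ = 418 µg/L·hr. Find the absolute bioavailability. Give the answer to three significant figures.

F = 0.391

F = (AUC_ev / D_ev) / (AUC_iv / D_iv)
  = (418/112.5) / (712/75)
  = 3.71556 / 9.49333 = 0.3914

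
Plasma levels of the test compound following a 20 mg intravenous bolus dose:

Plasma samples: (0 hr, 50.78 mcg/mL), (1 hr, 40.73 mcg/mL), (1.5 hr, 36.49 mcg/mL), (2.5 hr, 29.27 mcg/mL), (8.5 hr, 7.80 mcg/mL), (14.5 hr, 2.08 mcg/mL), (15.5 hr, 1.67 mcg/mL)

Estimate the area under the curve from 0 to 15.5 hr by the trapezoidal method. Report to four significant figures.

AUC = 240.7 mcg/mL·hr

Trapezoidal AUC_0→15.5:
  [0→1]: (50.78+40.73)/2 × 1 = 45.755
  [1→1.5]: (40.73+36.49)/2 × 0.5 = 19.305
  [1.5→2.5]: (36.49+29.27)/2 × 1 = 32.88
  [2.5→8.5]: (29.27+7.80)/2 × 6 = 111.21
  [8.5→14.5]: (7.80+2.08)/2 × 6 = 29.64
  [14.5→15.5]: (2.08+1.67)/2 × 1 = 1.875
  Sum = 240.665 mcg/mL·hr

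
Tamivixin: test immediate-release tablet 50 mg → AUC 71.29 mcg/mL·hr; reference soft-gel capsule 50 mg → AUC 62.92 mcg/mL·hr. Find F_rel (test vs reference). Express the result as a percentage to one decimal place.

F_rel = (AUC_test/D_test) / (AUC_ref/D_ref)
      = (71.29/50) / (62.92/50)
      = 1.4258 / 1.2584 = 1.1330 = 113.30%

F_rel = 113.3%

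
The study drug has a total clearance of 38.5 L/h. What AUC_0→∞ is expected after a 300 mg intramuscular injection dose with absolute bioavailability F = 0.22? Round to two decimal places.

AUC_0→∞ = F × Dose / CL
        = 0.22 × 300 / 38.5 = 1.71429 mg/L·h

AUC = 1.71 mg/L·h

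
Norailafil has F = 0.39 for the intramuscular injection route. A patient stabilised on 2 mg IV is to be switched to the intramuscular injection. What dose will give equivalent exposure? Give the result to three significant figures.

D_intramuscular = 5.13 mg

For equal systemic exposure: F × D_ev = D_iv
D_ev = D_iv / F = 2 / 0.39 = 5.12821 mg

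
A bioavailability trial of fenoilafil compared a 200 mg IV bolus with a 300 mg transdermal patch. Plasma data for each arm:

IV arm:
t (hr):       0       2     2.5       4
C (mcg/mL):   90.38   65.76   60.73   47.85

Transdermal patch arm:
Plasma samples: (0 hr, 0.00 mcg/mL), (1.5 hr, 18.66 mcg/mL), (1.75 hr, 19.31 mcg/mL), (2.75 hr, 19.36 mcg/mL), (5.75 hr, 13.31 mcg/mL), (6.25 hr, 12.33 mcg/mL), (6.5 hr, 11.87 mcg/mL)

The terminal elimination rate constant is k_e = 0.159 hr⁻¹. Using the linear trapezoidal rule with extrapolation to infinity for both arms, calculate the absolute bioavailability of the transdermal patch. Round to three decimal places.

Trapezoidal AUC_0→4 (IV):
  [0→2]: (90.38+65.76)/2 × 2 = 156.14
  [2→2.5]: (65.76+60.73)/2 × 0.5 = 31.6225
  [2.5→4]: (60.73+47.85)/2 × 1.5 = 81.435
  Sum = 269.1975 mcg/mL·hr
IV tail: 47.85/0.159 = 300.943; AUC_iv,0→∞ = 269.1975 + 300.943 = 570.1405 mcg/mL·hr
Trapezoidal AUC_0→6.5 (transdermal patch):
  [0→1.5]: (0.00+18.66)/2 × 1.5 = 13.995
  [1.5→1.75]: (18.66+19.31)/2 × 0.25 = 4.74625
  [1.75→2.75]: (19.31+19.36)/2 × 1 = 19.335
  [2.75→5.75]: (19.36+13.31)/2 × 3 = 49.005
  [5.75→6.25]: (13.31+12.33)/2 × 0.5 = 6.41
  [6.25→6.5]: (12.33+11.87)/2 × 0.25 = 3.025
  Sum = 96.51625 mcg/mL·hr
transdermal patch tail: 11.87/0.159 = 74.654; AUC_ev,0→∞ = 96.51625 + 74.654 = 171.17025 mcg/mL·hr
F = (AUC_ev/D_ev)/(AUC_iv/D_iv) = (171.17025/300)/(570.1405/200) = 0.5705675/2.8507025 = 0.2001

F = 0.200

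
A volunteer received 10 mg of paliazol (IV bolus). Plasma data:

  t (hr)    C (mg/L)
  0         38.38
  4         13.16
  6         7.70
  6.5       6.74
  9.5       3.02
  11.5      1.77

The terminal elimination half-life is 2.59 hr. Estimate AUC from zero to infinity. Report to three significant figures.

Trapezoidal AUC_0→11.5:
  [0→4]: (38.38+13.16)/2 × 4 = 103.08
  [4→6]: (13.16+7.70)/2 × 2 = 20.86
  [6→6.5]: (7.70+6.74)/2 × 0.5 = 3.61
  [6.5→9.5]: (6.74+3.02)/2 × 3 = 14.64
  [9.5→11.5]: (3.02+1.77)/2 × 2 = 4.79
  Sum = 146.98 mg/L·hr
k_e = ln2 / t½ = 0.693147 / 2.59 = 0.2676 hr^-1
Extrapolated tail: C_last / k_e = 1.77 / 0.2676 = 6.614
AUC_0→∞ = 146.98 + 6.614 = 153.594 mg/L·hr

AUC = 154 mg/L·hr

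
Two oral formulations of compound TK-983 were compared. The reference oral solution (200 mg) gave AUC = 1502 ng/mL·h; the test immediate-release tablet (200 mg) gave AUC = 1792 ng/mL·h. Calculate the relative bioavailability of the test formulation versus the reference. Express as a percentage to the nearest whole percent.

F_rel = 119%

F_rel = (AUC_test/D_test) / (AUC_ref/D_ref)
      = (1792/200) / (1502/200)
      = 8.96 / 7.51 = 1.1931 = 119.31%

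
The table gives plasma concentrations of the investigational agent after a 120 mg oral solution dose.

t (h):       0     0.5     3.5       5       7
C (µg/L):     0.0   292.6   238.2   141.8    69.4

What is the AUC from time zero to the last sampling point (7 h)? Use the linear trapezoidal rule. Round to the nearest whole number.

AUC = 1366 µg/L·h

Trapezoidal AUC_0→7:
  [0→0.5]: (0.0+292.6)/2 × 0.5 = 73.15
  [0.5→3.5]: (292.6+238.2)/2 × 3 = 796.2
  [3.5→5]: (238.2+141.8)/2 × 1.5 = 285.0
  [5→7]: (141.8+69.4)/2 × 2 = 211.2
  Sum = 1365.55 µg/L·h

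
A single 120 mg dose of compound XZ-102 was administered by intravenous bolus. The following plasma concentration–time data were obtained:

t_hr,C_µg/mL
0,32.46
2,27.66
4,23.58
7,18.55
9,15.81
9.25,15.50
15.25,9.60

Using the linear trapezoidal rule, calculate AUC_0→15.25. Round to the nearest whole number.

AUC = 288 µg/mL·hr

Trapezoidal AUC_0→15.25:
  [0→2]: (32.46+27.66)/2 × 2 = 60.12
  [2→4]: (27.66+23.58)/2 × 2 = 51.24
  [4→7]: (23.58+18.55)/2 × 3 = 63.195
  [7→9]: (18.55+15.81)/2 × 2 = 34.36
  [9→9.25]: (15.81+15.50)/2 × 0.25 = 3.91375
  [9.25→15.25]: (15.50+9.60)/2 × 6 = 75.3
  Sum = 288.12875 µg/mL·hr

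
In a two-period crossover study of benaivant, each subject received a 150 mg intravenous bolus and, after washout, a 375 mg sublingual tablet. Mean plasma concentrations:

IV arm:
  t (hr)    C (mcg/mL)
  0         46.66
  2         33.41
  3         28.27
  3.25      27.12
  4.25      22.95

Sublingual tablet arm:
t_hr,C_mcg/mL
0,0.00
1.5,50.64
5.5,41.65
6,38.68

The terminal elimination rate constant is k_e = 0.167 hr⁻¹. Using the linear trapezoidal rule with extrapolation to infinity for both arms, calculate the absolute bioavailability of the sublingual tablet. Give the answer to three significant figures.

F = 0.677

Trapezoidal AUC_0→4.25 (IV):
  [0→2]: (46.66+33.41)/2 × 2 = 80.07
  [2→3]: (33.41+28.27)/2 × 1 = 30.84
  [3→3.25]: (28.27+27.12)/2 × 0.25 = 6.92375
  [3.25→4.25]: (27.12+22.95)/2 × 1 = 25.035
  Sum = 142.86875 mcg/mL·hr
IV tail: 22.95/0.167 = 137.425; AUC_iv,0→∞ = 142.86875 + 137.425 = 280.29375 mcg/mL·hr
Trapezoidal AUC_0→6 (sublingual tablet):
  [0→1.5]: (0.00+50.64)/2 × 1.5 = 37.98
  [1.5→5.5]: (50.64+41.65)/2 × 4 = 184.58
  [5.5→6]: (41.65+38.68)/2 × 0.5 = 20.0825
  Sum = 242.6425 mcg/mL·hr
sublingual tablet tail: 38.68/0.167 = 231.617; AUC_ev,0→∞ = 242.6425 + 231.617 = 474.2595 mcg/mL·hr
F = (AUC_ev/D_ev)/(AUC_iv/D_iv) = (474.2595/375)/(280.29375/150) = 1.264692/1.868625 = 0.6768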